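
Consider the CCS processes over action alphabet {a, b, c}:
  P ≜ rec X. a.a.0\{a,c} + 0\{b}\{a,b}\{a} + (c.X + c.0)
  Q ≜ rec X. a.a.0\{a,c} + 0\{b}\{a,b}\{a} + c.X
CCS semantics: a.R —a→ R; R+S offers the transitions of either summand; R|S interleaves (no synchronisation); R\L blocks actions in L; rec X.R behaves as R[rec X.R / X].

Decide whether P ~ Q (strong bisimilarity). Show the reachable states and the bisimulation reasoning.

NO

Reachable graph of P (4 states):
  m0 = rec X. a.a.0\{a,c} + 0\{b}\{a,b}\{a} + (c.X + c.0) :: =a=> m1, =c=> m0, =c=> m2
  m1 = a.0\{a,c} :: =a=> m3
  m2 = 0 :: stopped
  m3 = 0\{a,c} :: stopped
Reachable graph of Q (3 states):
  n0 = rec X. a.a.0\{a,c} + 0\{b}\{a,b}\{a} + c.X :: =a=> n1, =c=> n0
  n1 = a.0\{a,c} :: =a=> n2
  n2 = 0\{a,c} :: stopped
Coarsest stable partition (strong bisimilarity classes):
  B0 = {m0}
  B1 = {m1, n1}
  B2 = {m2, m3, n2}
  B3 = {n0}
m0 ∈ B0, n0 ∈ B3 → different blocks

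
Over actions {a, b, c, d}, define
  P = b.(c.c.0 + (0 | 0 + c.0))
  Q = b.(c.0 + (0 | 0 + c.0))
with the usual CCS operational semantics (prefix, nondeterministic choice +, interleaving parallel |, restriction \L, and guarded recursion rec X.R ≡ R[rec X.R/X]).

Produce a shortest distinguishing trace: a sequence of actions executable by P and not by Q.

bcc

P's transition system — 4 states:
  s0 = b.(c.c.0 + (0 | 0 + c.0)) :: -b-> s1
  s1 = c.c.0 + (0 | 0 + c.0) :: -c-> s2, -c-> s3
  s2 = 0 :: (no moves)
  s3 = c.0 :: -c-> s2
Q's transition system — 3 states:
  t0 = b.(c.0 + (0 | 0 + c.0)) :: -b-> t1
  t1 = c.0 + (0 | 0 + c.0) :: -c-> t2
  t2 = 0 :: (no moves)
Executing bcc from P (initial set {s0}):
  step 1 (b): {s1}
  step 2 (c): {s2, s3}
  step 3 (c): {s2}
  — P admits the full trace.
Executing bcc from Q (initial set {t0}):
  step 1 (b): {t1}
  step 2 (c): {t2}
  step 3 (c): ∅  — Q cannot continue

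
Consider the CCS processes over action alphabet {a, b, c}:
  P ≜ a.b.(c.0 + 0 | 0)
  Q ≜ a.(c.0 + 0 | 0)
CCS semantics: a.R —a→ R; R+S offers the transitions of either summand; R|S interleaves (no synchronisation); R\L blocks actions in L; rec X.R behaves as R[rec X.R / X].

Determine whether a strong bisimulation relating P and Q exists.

P's transition system — 4 states:
  u0 = a.b.(c.0 + 0 | 0) | -a-> u1
  u1 = b.(c.0 + 0 | 0) | -b-> u2
  u2 = c.0 + 0 | 0 | -c-> u3
  u3 = 0 | deadlocked
Q's transition system — 3 states:
  v0 = a.(c.0 + 0 | 0) | -a-> v1
  v1 = c.0 + 0 | 0 | -c-> v2
  v2 = 0 | deadlocked
Partition-refinement fixed point:
  B0 = {u0}
  B1 = {u1}
  B2 = {u2, v1}
  B3 = {u3, v2}
  B4 = {v0}
u0 ∈ B0, v0 ∈ B4 → different blocks

not bisimilar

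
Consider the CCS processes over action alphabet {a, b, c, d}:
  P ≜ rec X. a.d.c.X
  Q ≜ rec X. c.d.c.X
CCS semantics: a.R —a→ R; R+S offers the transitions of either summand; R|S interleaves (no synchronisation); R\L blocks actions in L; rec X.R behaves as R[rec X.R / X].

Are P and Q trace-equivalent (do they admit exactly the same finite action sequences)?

P's transition system — 3 states:
  u0 = rec X. a.d.c.X has moves —a→ u1
  u1 = d.c.(rec X. a.d.c.X) has moves —d→ u2
  u2 = c.(rec X. a.d.c.X) has moves —c→ u0
Q's transition system — 3 states:
  v0 = rec X. c.d.c.X has moves —c→ v1
  v1 = d.c.(rec X. c.d.c.X) has moves —d→ v2
  v2 = c.(rec X. c.d.c.X) has moves —c→ v0
Executing a from P (initial set {u0}):
  step 1 (a): {u1}
  — P admits the full trace.
Executing a from Q (initial set {v0}):
  step 1 (a): ∅  — Q cannot continue

NO — witness ⟨a⟩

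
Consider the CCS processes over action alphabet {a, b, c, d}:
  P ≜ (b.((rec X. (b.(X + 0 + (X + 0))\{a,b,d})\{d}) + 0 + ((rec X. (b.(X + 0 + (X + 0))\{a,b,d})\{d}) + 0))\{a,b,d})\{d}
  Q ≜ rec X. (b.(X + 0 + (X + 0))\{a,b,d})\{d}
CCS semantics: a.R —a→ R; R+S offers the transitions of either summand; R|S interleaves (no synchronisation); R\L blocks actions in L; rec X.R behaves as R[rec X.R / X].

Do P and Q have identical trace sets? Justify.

trace-equivalent

LTS(P): 2 reachable states
  s0 = (b.((rec X. (b.(X + 0 + (X + 0))\{a,b,d})\{d}) + 0 + ((rec X. (b.(X + 0 + (X + 0))\{a,b,d})\{d}) + 0))\{a,b,d})\{d} has moves =b=> s1
  s1 = ((rec X. (b.(X + 0 + (X + 0))\{a,b,d})\{d}) + 0 + ((rec X. (b.(X + 0 + (X + 0))\{a,b,d})\{d}) + 0))\{a,b,d}\{d} has moves ·
LTS(Q): 2 reachable states
  t0 = rec X. (b.(X + 0 + (X + 0))\{a,b,d})\{d} has moves =b=> t1
  t1 = ((rec X. (b.(X + 0 + (X + 0))\{a,b,d})\{d}) + 0 + ((rec X. (b.(X + 0 + (X + 0))\{a,b,d})\{d}) + 0))\{a,b,d}\{d} has moves ·
Partition-refinement fixed point:
  B0 = {s0, t0}
  B1 = {s1, t1}
s0 ∈ B0, t0 ∈ B0 → same block
Bisimilar ⇒ trace-equivalent.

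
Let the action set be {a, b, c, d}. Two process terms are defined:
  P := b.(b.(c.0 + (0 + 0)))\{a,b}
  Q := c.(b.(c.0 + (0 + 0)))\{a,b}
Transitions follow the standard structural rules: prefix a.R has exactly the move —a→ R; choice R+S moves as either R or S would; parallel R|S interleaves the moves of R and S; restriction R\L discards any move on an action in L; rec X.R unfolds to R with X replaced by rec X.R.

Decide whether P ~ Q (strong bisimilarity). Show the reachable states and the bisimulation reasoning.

NO

Reachable graph of P (2 states):
  m0 = b.(b.(c.0 + (0 + 0)))\{a,b} :: ··b··> m1
  m1 = (b.(c.0 + (0 + 0)))\{a,b} :: ∅
Reachable graph of Q (2 states):
  n0 = c.(b.(c.0 + (0 + 0)))\{a,b} :: ··c··> n1
  n1 = (b.(c.0 + (0 + 0)))\{a,b} :: ∅
Bisimilarity quotient blocks:
  B0 = {m0}
  B1 = {m1, n1}
  B2 = {n0}
m0 ∈ B0, n0 ∈ B2 → different blocks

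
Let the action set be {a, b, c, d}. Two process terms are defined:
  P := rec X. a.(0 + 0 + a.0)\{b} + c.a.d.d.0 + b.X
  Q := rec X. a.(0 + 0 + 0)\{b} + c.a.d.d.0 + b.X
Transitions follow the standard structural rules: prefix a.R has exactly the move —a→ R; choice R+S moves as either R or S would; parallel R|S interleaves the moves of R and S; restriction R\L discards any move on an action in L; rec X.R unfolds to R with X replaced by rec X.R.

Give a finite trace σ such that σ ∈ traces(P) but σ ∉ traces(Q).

P's transition system — 7 states:
  m0 = rec X. a.(0 + 0 + a.0)\{b} + c.a.d.d.0 + b.X → -a-> m1, -b-> m0, -c-> m2
  m1 = (0 + 0 + a.0)\{b} → -a-> m3
  m2 = a.d.d.0 → -a-> m4
  m3 = 0\{b} → ∅
  m4 = d.d.0 → -d-> m5
  m5 = d.0 → -d-> m6
  m6 = 0 → ∅
Q's transition system — 6 states:
  n0 = rec X. a.(0 + 0 + 0)\{b} + c.a.d.d.0 + b.X → -a-> n1, -b-> n0, -c-> n2
  n1 = (0 + 0 + 0)\{b} → ∅
  n2 = a.d.d.0 → -a-> n3
  n3 = d.d.0 → -d-> n4
  n4 = d.0 → -d-> n5
  n5 = 0 → ∅
Trace ⟨aa⟩ through P, begin at {m0}:
  after a @ step 1: {m1}
  after a @ step 2: {m3}
  ✓ P
Trace ⟨aa⟩ through Q, begin at {n0}:
  after a @ step 1: {n1}
  after a @ step 2: no successor for Q

aa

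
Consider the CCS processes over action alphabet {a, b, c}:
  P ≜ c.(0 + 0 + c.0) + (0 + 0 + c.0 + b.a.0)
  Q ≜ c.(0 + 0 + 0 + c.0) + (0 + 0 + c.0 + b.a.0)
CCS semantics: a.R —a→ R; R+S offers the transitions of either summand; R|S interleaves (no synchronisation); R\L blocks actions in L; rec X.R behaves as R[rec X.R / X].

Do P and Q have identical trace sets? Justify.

YES

Reachable graph of P (4 states):
  m0 = c.(0 + 0 + c.0) + (0 + 0 + c.0 + b.a.0) has moves ··b··> m1, ··c··> m2, ··c··> m3
  m1 = a.0 has moves ··a··> m2
  m2 = 0 has moves ∅
  m3 = 0 + 0 + c.0 has moves ··c··> m2
Reachable graph of Q (4 states):
  n0 = c.(0 + 0 + 0 + c.0) + (0 + 0 + c.0 + b.a.0) has moves ··b··> n1, ··c··> n2, ··c··> n3
  n1 = a.0 has moves ··a··> n2
  n2 = 0 has moves ∅
  n3 = 0 + 0 + 0 + c.0 has moves ··c··> n2
Bisimilarity quotient blocks:
  B0 = {m0, n0}
  B1 = {m1, n1}
  B2 = {m2, n2}
  B3 = {m3, n3}
m0 ∈ B0, n0 ∈ B0 → same block
Bisimilar ⇒ trace-equivalent.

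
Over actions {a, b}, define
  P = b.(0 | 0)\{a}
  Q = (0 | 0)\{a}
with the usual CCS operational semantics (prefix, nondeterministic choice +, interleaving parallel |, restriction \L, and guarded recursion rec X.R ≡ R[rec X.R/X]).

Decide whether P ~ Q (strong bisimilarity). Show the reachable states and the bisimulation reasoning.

NO

Reachable graph of P (2 states):
  m0 = b.(0 | 0)\{a} ⊢ --b--▸ m1
  m1 = (0 | 0)\{a} ⊢ stopped
Reachable graph of Q (1 states):
  n0 = (0 | 0)\{a} ⊢ stopped
Coarsest stable partition (strong bisimilarity classes):
  B0 = {m0}
  B1 = {m1, n0}
m0 ∈ B0, n0 ∈ B1 → different blocks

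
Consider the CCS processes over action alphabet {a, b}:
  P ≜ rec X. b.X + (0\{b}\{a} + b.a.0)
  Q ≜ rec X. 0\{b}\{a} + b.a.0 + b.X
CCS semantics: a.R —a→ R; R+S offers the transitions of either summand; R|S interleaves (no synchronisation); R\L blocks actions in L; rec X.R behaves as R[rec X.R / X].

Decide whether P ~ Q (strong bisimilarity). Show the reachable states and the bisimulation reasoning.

YES

Reachable graph of P (3 states):
  p0 = rec X. b.X + (0\{b}\{a} + b.a.0) has moves ··b··> p0, ··b··> p1
  p1 = a.0 has moves ··a··> p2
  p2 = 0 has moves ∅
Reachable graph of Q (3 states):
  q0 = rec X. 0\{b}\{a} + b.a.0 + b.X has moves ··b··> q0, ··b··> q1
  q1 = a.0 has moves ··a··> q2
  q2 = 0 has moves ∅
Bisimilarity quotient blocks:
  B0 = {p0, q0}
  B1 = {p1, q1}
  B2 = {p2, q2}
p0 ∈ B0, q0 ∈ B0 → same block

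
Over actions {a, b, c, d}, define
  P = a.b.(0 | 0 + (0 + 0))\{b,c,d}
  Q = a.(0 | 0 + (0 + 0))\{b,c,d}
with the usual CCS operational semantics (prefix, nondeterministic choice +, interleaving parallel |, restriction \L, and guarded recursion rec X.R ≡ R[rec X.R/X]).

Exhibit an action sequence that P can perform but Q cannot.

ab

LTS(P): 3 reachable states
  u0 = a.b.(0 | 0 + (0 + 0))\{b,c,d} has moves --a--▸ u1
  u1 = b.(0 | 0 + (0 + 0))\{b,c,d} has moves --b--▸ u2
  u2 = (0 | 0 + (0 + 0))\{b,c,d} has moves stopped
LTS(Q): 2 reachable states
  v0 = a.(0 | 0 + (0 + 0))\{b,c,d} has moves --a--▸ v1
  v1 = (0 | 0 + (0 + 0))\{b,c,d} has moves stopped
Trace ⟨ab⟩ through P, begin at {u0}:
  [1] a ⇒ {u1}
  [2] b ⇒ {u2}
  ✓ P
Trace ⟨ab⟩ through Q, begin at {v0}:
  [1] a ⇒ {v1}
  [2] b ⇒ ∅ (Q stuck)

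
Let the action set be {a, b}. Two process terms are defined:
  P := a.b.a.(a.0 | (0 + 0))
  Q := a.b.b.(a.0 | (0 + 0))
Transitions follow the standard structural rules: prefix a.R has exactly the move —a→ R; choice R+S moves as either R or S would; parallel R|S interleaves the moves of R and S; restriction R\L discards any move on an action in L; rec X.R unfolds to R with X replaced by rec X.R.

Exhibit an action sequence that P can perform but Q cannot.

aba

P's transition system — 5 states:
  s0 = a.b.a.(a.0 | (0 + 0)) | --a--▸ s1
  s1 = b.a.(a.0 | (0 + 0)) | --b--▸ s2
  s2 = a.(a.0 | (0 + 0)) | --a--▸ s3
  s3 = a.0 | (0 + 0) | --a--▸ s4
  s4 = 0 | (0 + 0) | (no moves)
Q's transition system — 5 states:
  t0 = a.b.b.(a.0 | (0 + 0)) | --a--▸ t1
  t1 = b.b.(a.0 | (0 + 0)) | --b--▸ t2
  t2 = b.(a.0 | (0 + 0)) | --b--▸ t3
  t3 = a.0 | (0 + 0) | --a--▸ t4
  t4 = 0 | (0 + 0) | (no moves)
Executing aba from P (initial set {s0}):
  [1] a ⇒ {s1}
  [2] b ⇒ {s2}
  [3] a ⇒ {s3}
  ✓ P
Executing aba from Q (initial set {t0}):
  [1] a ⇒ {t1}
  [2] b ⇒ {t2}
  [3] a ⇒ ∅ (Q stuck)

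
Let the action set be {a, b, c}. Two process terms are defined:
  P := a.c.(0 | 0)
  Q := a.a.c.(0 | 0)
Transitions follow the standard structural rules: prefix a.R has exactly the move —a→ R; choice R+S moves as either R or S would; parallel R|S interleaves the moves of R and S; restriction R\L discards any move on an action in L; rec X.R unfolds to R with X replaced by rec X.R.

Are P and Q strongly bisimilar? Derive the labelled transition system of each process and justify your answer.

Reachable graph of P (3 states):
  s0 = a.c.(0 | 0) ⊢ -a-> s1
  s1 = c.(0 | 0) ⊢ -c-> s2
  s2 = 0 | 0 ⊢ deadlocked
Reachable graph of Q (4 states):
  t0 = a.a.c.(0 | 0) ⊢ -a-> t1
  t1 = a.c.(0 | 0) ⊢ -a-> t2
  t2 = c.(0 | 0) ⊢ -c-> t3
  t3 = 0 | 0 ⊢ deadlocked
Bisimilarity quotient blocks:
  B0 = {s0, t1}
  B1 = {s1, t2}
  B2 = {s2, t3}
  B3 = {t0}
s0 ∈ B0, t0 ∈ B3 → different blocks

P ≁ Q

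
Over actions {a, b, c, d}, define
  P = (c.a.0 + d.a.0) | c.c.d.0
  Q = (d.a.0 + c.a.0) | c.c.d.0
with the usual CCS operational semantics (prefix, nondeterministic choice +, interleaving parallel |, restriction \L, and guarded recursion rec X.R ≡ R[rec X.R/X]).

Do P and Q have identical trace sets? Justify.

trace-equivalent

LTS(P): 12 reachable states
  p0 = (c.a.0 + d.a.0) | c.c.d.0 → =c=> p1, =c=> p2, =d=> p2
  p1 = (c.a.0 + d.a.0) | c.d.0 → =c=> p3, =c=> p4, =d=> p4
  p2 = a.0 | c.c.d.0 → =a=> p5, =c=> p4
  p3 = (c.a.0 + d.a.0) | d.0 → =c=> p6, =d=> p6, =d=> p7
  p4 = a.0 | c.d.0 → =a=> p8, =c=> p6
  p5 = 0 | c.c.d.0 → =c=> p8
  p6 = a.0 | d.0 → =a=> p9, =d=> p10
  p7 = (c.a.0 + d.a.0) | 0 → =c=> p10, =d=> p10
  p8 = 0 | c.d.0 → =c=> p9
  p9 = 0 | d.0 → =d=> p11
  p10 = a.0 | 0 → =a=> p11
  p11 = 0 | 0 → ·
LTS(Q): 12 reachable states
  q0 = (d.a.0 + c.a.0) | c.c.d.0 → =c=> q1, =c=> q2, =d=> q2
  q1 = (d.a.0 + c.a.0) | c.d.0 → =c=> q3, =c=> q4, =d=> q4
  q2 = a.0 | c.c.d.0 → =a=> q5, =c=> q4
  q3 = (d.a.0 + c.a.0) | d.0 → =c=> q6, =d=> q6, =d=> q7
  q4 = a.0 | c.d.0 → =a=> q8, =c=> q6
  q5 = 0 | c.c.d.0 → =c=> q8
  q6 = a.0 | d.0 → =a=> q9, =d=> q10
  q7 = (d.a.0 + c.a.0) | 0 → =c=> q10, =d=> q10
  q8 = 0 | c.d.0 → =c=> q9
  q9 = 0 | d.0 → =d=> q11
  q10 = a.0 | 0 → =a=> q11
  q11 = 0 | 0 → ·
Coarsest stable partition (strong bisimilarity classes):
  B0 = {p0, q0}
  B1 = {p2, q2}
  B2 = {p5, q5}
  B3 = {p8, q8}
  B4 = {p9, q9}
  B5 = {p11, q11}
  B6 = {p4, q4}
  B7 = {p6, q6}
  B8 = {p10, q10}
  B9 = {p1, q1}
  B10 = {p3, q3}
  B11 = {p7, q7}
p0 ∈ B0, q0 ∈ B0 → same block
Bisimilar ⇒ trace-equivalent.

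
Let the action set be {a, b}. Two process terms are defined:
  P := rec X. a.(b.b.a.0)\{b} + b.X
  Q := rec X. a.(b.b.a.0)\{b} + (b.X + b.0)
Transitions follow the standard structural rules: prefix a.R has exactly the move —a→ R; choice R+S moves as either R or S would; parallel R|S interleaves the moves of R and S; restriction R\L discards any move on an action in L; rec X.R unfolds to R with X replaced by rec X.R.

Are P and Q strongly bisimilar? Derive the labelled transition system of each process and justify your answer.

LTS(P): 2 reachable states
  u0 = rec X. a.(b.b.a.0)\{b} + b.X :: =a=> u1, =b=> u0
  u1 = (b.b.a.0)\{b} :: ·
LTS(Q): 3 reachable states
  v0 = rec X. a.(b.b.a.0)\{b} + (b.X + b.0) :: =a=> v1, =b=> v0, =b=> v2
  v1 = (b.b.a.0)\{b} :: ·
  v2 = 0 :: ·
Partition-refinement fixed point:
  B0 = {u0}
  B1 = {u1, v1, v2}
  B2 = {v0}
u0 ∈ B0, v0 ∈ B2 → different blocks

P ≁ Q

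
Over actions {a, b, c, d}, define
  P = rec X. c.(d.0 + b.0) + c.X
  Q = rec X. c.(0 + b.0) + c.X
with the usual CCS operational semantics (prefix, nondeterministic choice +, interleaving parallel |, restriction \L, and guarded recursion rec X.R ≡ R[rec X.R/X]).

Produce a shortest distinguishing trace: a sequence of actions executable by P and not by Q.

P's transition system — 3 states:
  s0 = rec X. c.(d.0 + b.0) + c.X → --c--▸ s0, --c--▸ s1
  s1 = d.0 + b.0 → --b--▸ s2, --d--▸ s2
  s2 = 0 → deadlocked
Q's transition system — 3 states:
  t0 = rec X. c.(0 + b.0) + c.X → --c--▸ t0, --c--▸ t1
  t1 = 0 + b.0 → --b--▸ t2
  t2 = 0 → deadlocked
Run σ = ⟨cd⟩ on P: start {s0}
  after c @ step 1: {s0, s1}
  after d @ step 2: {s2}
  — P admits the full trace.
Run σ = ⟨cd⟩ on Q: start {t0}
  after c @ step 1: {t0, t1}
  after d @ step 2: no successor for Q

cd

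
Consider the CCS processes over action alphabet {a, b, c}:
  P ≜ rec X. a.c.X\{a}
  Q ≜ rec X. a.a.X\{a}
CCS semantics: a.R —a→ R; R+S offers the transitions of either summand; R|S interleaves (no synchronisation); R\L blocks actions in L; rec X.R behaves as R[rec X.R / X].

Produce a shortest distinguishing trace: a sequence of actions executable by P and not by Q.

LTS(P): 3 reachable states
  u0 = rec X. a.c.X\{a} | =a=> u1
  u1 = c.(rec X. a.c.X\{a})\{a} | =c=> u2
  u2 = (rec X. a.c.X\{a})\{a} | stopped
LTS(Q): 3 reachable states
  v0 = rec X. a.a.X\{a} | =a=> v1
  v1 = a.(rec X. a.a.X\{a})\{a} | =a=> v2
  v2 = (rec X. a.a.X\{a})\{a} | stopped
Executing ac from P (initial set {u0}):
  after a @ step 1: {u1}
  after c @ step 2: {u2}
  P completes σ.
Executing ac from Q (initial set {v0}):
  after a @ step 1: {v1}
  after c @ step 2: ∅ (Q stuck)

ac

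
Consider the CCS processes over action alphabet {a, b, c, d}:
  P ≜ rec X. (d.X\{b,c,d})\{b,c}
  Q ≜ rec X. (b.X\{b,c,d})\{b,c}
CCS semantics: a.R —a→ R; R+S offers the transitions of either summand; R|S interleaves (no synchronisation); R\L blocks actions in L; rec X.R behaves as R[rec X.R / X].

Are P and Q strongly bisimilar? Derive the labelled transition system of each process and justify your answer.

NO

P's transition system — 2 states:
  p0 = rec X. (d.X\{b,c,d})\{b,c} | --d--▸ p1
  p1 = (rec X. (d.X\{b,c,d})\{b,c})\{b,c,d}\{b,c} | ·
Q's transition system — 1 states:
  q0 = rec X. (b.X\{b,c,d})\{b,c} | ·
Coarsest stable partition (strong bisimilarity classes):
  B0 = {p0}
  B1 = {p1, q0}
p0 ∈ B0, q0 ∈ B1 → different blocks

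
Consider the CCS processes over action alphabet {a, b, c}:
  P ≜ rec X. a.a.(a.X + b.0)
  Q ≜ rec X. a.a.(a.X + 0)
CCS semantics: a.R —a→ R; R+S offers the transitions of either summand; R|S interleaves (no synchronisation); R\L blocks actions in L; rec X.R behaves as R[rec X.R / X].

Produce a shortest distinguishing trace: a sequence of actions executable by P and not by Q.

aab

LTS(P): 4 reachable states
  p0 = rec X. a.a.(a.X + b.0) → -a-> p1
  p1 = a.(a.(rec X. a.a.(a.X + b.0)) + b.0) → -a-> p2
  p2 = a.(rec X. a.a.(a.X + b.0)) + b.0 → -a-> p0, -b-> p3
  p3 = 0 → ·
LTS(Q): 3 reachable states
  q0 = rec X. a.a.(a.X + 0) → -a-> q1
  q1 = a.(a.(rec X. a.a.(a.X + 0)) + 0) → -a-> q2
  q2 = a.(rec X. a.a.(a.X + 0)) + 0 → -a-> q0
Executing aab from P (initial set {p0}):
  [1] a ⇒ {p1}
  [2] a ⇒ {p2}
  [3] b ⇒ {p3}
  ✓ P
Executing aab from Q (initial set {q0}):
  [1] a ⇒ {q1}
  [2] a ⇒ {q2}
  [3] b ⇒ no successor for Q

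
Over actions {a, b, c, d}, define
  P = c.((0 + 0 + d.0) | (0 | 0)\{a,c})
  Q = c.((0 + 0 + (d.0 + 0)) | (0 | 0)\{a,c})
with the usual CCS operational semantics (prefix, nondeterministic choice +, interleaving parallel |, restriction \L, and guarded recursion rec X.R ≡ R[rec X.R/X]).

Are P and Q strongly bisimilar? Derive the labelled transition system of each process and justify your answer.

LTS(P): 3 reachable states
  u0 = c.((0 + 0 + d.0) | (0 | 0)\{a,c}) → --c--▸ u1
  u1 = (0 + 0 + d.0) | (0 | 0)\{a,c} → --d--▸ u2
  u2 = 0 | (0 | 0)\{a,c} → ∅
LTS(Q): 3 reachable states
  v0 = c.((0 + 0 + (d.0 + 0)) | (0 | 0)\{a,c}) → --c--▸ v1
  v1 = (0 + 0 + (d.0 + 0)) | (0 | 0)\{a,c} → --d--▸ v2
  v2 = 0 | (0 | 0)\{a,c} → ∅
Partition-refinement fixed point:
  B0 = {u0, v0}
  B1 = {u1, v1}
  B2 = {u2, v2}
u0 ∈ B0, v0 ∈ B0 → same block

bisimilar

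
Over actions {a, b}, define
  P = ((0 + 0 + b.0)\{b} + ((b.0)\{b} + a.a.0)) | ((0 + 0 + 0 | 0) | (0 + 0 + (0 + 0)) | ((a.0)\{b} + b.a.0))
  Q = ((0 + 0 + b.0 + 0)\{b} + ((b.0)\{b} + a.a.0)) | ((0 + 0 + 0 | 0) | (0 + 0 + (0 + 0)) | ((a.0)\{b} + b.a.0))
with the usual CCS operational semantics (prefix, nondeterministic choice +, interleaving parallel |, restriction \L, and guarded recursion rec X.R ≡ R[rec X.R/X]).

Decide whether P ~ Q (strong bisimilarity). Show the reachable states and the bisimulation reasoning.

LTS(P): 12 reachable states
  s0 = ((0 + 0 + b.0)\{b} + ((b.0)\{b} + a.a.0)) | ((0 + 0 + 0 | 0) | (0 + 0 + (0 + 0)) | ((a.0)\{b} + b.a.0)) :: -a-> s1, -a-> s2, -b-> s3
  s1 = ((0 + 0 + b.0)\{b} + ((b.0)\{b} + a.a.0)) | ((0 + 0 + 0 | 0) | (0 + 0 + (0 + 0)) | 0\{b}) :: -a-> s4
  s2 = a.0 | ((0 + 0 + 0 | 0) | (0 + 0 + (0 + 0)) | ((a.0)\{b} + b.a.0)) :: -a-> s4, -a-> s5, -b-> s6
  s3 = ((0 + 0 + b.0)\{b} + ((b.0)\{b} + a.a.0)) | ((0 + 0 + 0 | 0) | (0 + 0 + (0 + 0)) | a.0) :: -a-> s6, -a-> s7
  s4 = a.0 | ((0 + 0 + 0 | 0) | (0 + 0 + (0 + 0)) | 0\{b}) :: -a-> s8
  s5 = 0 | ((0 + 0 + 0 | 0) | (0 + 0 + (0 + 0)) | ((a.0)\{b} + b.a.0)) :: -a-> s8, -b-> s9
  s6 = a.0 | ((0 + 0 + 0 | 0) | (0 + 0 + (0 + 0)) | a.0) :: -a-> s10, -a-> s9
  s7 = ((0 + 0 + b.0)\{b} + ((b.0)\{b} + a.a.0)) | ((0 + 0 + 0 | 0) | (0 + 0 + (0 + 0)) | 0) :: -a-> s10
  s8 = 0 | ((0 + 0 + 0 | 0) | (0 + 0 + (0 + 0)) | 0\{b}) :: stopped
  s9 = 0 | ((0 + 0 + 0 | 0) | (0 + 0 + (0 + 0)) | a.0) :: -a-> s11
  s10 = a.0 | ((0 + 0 + 0 | 0) | (0 + 0 + (0 + 0)) | 0) :: -a-> s11
  s11 = 0 | ((0 + 0 + 0 | 0) | (0 + 0 + (0 + 0)) | 0) :: stopped
LTS(Q): 12 reachable states
  t0 = ((0 + 0 + b.0 + 0)\{b} + ((b.0)\{b} + a.a.0)) | ((0 + 0 + 0 | 0) | (0 + 0 + (0 + 0)) | ((a.0)\{b} + b.a.0)) :: -a-> t1, -a-> t2, -b-> t3
  t1 = ((0 + 0 + b.0 + 0)\{b} + ((b.0)\{b} + a.a.0)) | ((0 + 0 + 0 | 0) | (0 + 0 + (0 + 0)) | 0\{b}) :: -a-> t4
  t2 = a.0 | ((0 + 0 + 0 | 0) | (0 + 0 + (0 + 0)) | ((a.0)\{b} + b.a.0)) :: -a-> t4, -a-> t5, -b-> t6
  t3 = ((0 + 0 + b.0 + 0)\{b} + ((b.0)\{b} + a.a.0)) | ((0 + 0 + 0 | 0) | (0 + 0 + (0 + 0)) | a.0) :: -a-> t6, -a-> t7
  t4 = a.0 | ((0 + 0 + 0 | 0) | (0 + 0 + (0 + 0)) | 0\{b}) :: -a-> t8
  t5 = 0 | ((0 + 0 + 0 | 0) | (0 + 0 + (0 + 0)) | ((a.0)\{b} + b.a.0)) :: -a-> t8, -b-> t9
  t6 = a.0 | ((0 + 0 + 0 | 0) | (0 + 0 + (0 + 0)) | a.0) :: -a-> t10, -a-> t9
  t7 = ((0 + 0 + b.0 + 0)\{b} + ((b.0)\{b} + a.a.0)) | ((0 + 0 + 0 | 0) | (0 + 0 + (0 + 0)) | 0) :: -a-> t10
  t8 = 0 | ((0 + 0 + 0 | 0) | (0 + 0 + (0 + 0)) | 0\{b}) :: stopped
  t9 = 0 | ((0 + 0 + 0 | 0) | (0 + 0 + (0 + 0)) | a.0) :: -a-> t11
  t10 = a.0 | ((0 + 0 + 0 | 0) | (0 + 0 + (0 + 0)) | 0) :: -a-> t11
  t11 = 0 | ((0 + 0 + 0 | 0) | (0 + 0 + (0 + 0)) | 0) :: stopped
Coarsest stable partition (strong bisimilarity classes):
  B0 = {s0, t0}
  B1 = {s1, s6, s7, t1, t6, t7}
  B2 = {s10, s4, s9, t10, t4, t9}
  B3 = {s11, s8, t11, t8}
  B4 = {s2, t2}
  B5 = {s5, t5}
  B6 = {s3, t3}
s0 ∈ B0, t0 ∈ B0 → same block

bisimilar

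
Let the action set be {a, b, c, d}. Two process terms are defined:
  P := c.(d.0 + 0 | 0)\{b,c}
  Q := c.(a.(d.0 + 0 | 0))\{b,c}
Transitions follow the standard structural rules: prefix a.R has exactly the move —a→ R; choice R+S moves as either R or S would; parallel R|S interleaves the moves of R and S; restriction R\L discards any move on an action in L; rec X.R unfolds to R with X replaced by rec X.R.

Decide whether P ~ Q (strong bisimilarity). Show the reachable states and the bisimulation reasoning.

Reachable graph of P (3 states):
  u0 = c.(d.0 + 0 | 0)\{b,c} :: —c→ u1
  u1 = (d.0 + 0 | 0)\{b,c} :: —d→ u2
  u2 = 0\{b,c} :: deadlocked
Reachable graph of Q (4 states):
  v0 = c.(a.(d.0 + 0 | 0))\{b,c} :: —c→ v1
  v1 = (a.(d.0 + 0 | 0))\{b,c} :: —a→ v2
  v2 = (d.0 + 0 | 0)\{b,c} :: —d→ v3
  v3 = 0\{b,c} :: deadlocked
Coarsest stable partition (strong bisimilarity classes):
  B0 = {u0}
  B1 = {u1, v2}
  B2 = {u2, v3}
  B3 = {v0}
  B4 = {v1}
u0 ∈ B0, v0 ∈ B3 → different blocks

not bisimilar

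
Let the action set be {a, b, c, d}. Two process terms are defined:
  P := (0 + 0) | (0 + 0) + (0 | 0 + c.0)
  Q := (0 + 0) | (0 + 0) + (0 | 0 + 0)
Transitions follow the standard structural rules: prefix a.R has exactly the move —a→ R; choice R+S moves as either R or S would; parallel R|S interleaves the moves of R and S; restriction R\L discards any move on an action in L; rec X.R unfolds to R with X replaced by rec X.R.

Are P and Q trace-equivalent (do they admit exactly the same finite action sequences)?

NO — witness ⟨c⟩

P's transition system — 2 states:
  u0 = (0 + 0) | (0 + 0) + (0 | 0 + c.0) → —c→ u1
  u1 = 0 → ∅
Q's transition system — 1 states:
  v0 = (0 + 0) | (0 + 0) + (0 | 0 + 0) → ∅
Run σ = ⟨c⟩ on P: start {u0}
  [1] c ⇒ {u1}
  — P admits the full trace.
Run σ = ⟨c⟩ on Q: start {v0}
  [1] c ⇒ no successor for Q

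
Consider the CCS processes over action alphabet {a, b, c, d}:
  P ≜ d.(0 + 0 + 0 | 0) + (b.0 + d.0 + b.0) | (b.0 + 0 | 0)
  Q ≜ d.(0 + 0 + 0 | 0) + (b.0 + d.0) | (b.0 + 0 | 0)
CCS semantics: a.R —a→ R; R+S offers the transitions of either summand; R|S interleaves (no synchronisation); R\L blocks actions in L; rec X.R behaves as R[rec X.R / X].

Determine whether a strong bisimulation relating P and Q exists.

P ~ Q

P's transition system — 5 states:
  m0 = d.(0 + 0 + 0 | 0) + (b.0 + d.0 + b.0) | (b.0 + 0 | 0) | —b→ m1, —b→ m2, —d→ m2, —d→ m3
  m1 = (b.0 + d.0 + b.0) | 0 | —b→ m4, —d→ m4
  m2 = 0 | (b.0 + 0 | 0) | —b→ m4
  m3 = 0 + 0 + 0 | 0 | (no moves)
  m4 = 0 | 0 | (no moves)
Q's transition system — 5 states:
  n0 = d.(0 + 0 + 0 | 0) + (b.0 + d.0) | (b.0 + 0 | 0) | —b→ n1, —b→ n2, —d→ n2, —d→ n3
  n1 = (b.0 + d.0) | 0 | —b→ n4, —d→ n4
  n2 = 0 | (b.0 + 0 | 0) | —b→ n4
  n3 = 0 + 0 + 0 | 0 | (no moves)
  n4 = 0 | 0 | (no moves)
Bisimilarity quotient blocks:
  B0 = {m0, n0}
  B1 = {m1, n1}
  B2 = {m3, m4, n3, n4}
  B3 = {m2, n2}
m0 ∈ B0, n0 ∈ B0 → same block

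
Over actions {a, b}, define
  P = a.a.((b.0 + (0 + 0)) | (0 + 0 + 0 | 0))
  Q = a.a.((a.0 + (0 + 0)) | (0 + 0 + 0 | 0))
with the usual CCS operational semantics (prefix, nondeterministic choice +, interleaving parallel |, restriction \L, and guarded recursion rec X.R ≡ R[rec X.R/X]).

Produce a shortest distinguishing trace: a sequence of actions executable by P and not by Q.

aab

LTS(P): 4 reachable states
  s0 = a.a.((b.0 + (0 + 0)) | (0 + 0 + 0 | 0)) | ··a··> s1
  s1 = a.((b.0 + (0 + 0)) | (0 + 0 + 0 | 0)) | ··a··> s2
  s2 = (b.0 + (0 + 0)) | (0 + 0 + 0 | 0) | ··b··> s3
  s3 = 0 | (0 + 0 + 0 | 0) | stopped
LTS(Q): 4 reachable states
  t0 = a.a.((a.0 + (0 + 0)) | (0 + 0 + 0 | 0)) | ··a··> t1
  t1 = a.((a.0 + (0 + 0)) | (0 + 0 + 0 | 0)) | ··a··> t2
  t2 = (a.0 + (0 + 0)) | (0 + 0 + 0 | 0) | ··a··> t3
  t3 = 0 | (0 + 0 + 0 | 0) | stopped
Run σ = ⟨aab⟩ on P: start {s0}
  [1] a ⇒ {s1}
  [2] a ⇒ {s2}
  [3] b ⇒ {s3}
  ✓ P
Run σ = ⟨aab⟩ on Q: start {t0}
  [1] a ⇒ {t1}
  [2] a ⇒ {t2}
  [3] b ⇒ no successor for Q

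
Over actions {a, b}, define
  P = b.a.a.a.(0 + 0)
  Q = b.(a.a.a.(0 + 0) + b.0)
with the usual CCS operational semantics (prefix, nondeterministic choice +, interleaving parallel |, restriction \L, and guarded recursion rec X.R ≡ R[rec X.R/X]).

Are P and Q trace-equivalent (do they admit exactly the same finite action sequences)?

traces(P) ≠ traces(Q) — witness ⟨bb⟩

Reachable graph of P (5 states):
  m0 = b.a.a.a.(0 + 0) :: --b--▸ m1
  m1 = a.a.a.(0 + 0) :: --a--▸ m2
  m2 = a.a.(0 + 0) :: --a--▸ m3
  m3 = a.(0 + 0) :: --a--▸ m4
  m4 = 0 + 0 :: stopped
Reachable graph of Q (6 states):
  n0 = b.(a.a.a.(0 + 0) + b.0) :: --b--▸ n1
  n1 = a.a.a.(0 + 0) + b.0 :: --a--▸ n2, --b--▸ n3
  n2 = a.a.(0 + 0) :: --a--▸ n4
  n3 = 0 :: stopped
  n4 = a.(0 + 0) :: --a--▸ n5
  n5 = 0 + 0 :: stopped
Run σ = ⟨bb⟩ on Q: start {n0}
  after b @ step 1: {n1}
  after b @ step 2: {n3}
  Q completes σ.
Run σ = ⟨bb⟩ on P: start {m0}
  after b @ step 1: {m1}
  after b @ step 2: ∅ (P stuck)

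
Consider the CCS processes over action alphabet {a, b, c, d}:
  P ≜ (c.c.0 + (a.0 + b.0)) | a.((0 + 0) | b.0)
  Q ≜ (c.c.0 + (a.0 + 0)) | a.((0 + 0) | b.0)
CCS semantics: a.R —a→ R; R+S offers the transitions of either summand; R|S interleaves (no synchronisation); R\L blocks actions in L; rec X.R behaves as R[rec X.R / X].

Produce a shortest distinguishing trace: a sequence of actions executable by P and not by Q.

b

P's transition system — 9 states:
  p0 = (c.c.0 + (a.0 + b.0)) | a.((0 + 0) | b.0) :: ··a··> p1, ··a··> p2, ··b··> p2, ··c··> p3
  p1 = (c.c.0 + (a.0 + b.0)) | ((0 + 0) | b.0) :: ··a··> p4, ··b··> p4, ··b··> p5, ··c··> p6
  p2 = 0 | a.((0 + 0) | b.0) :: ··a··> p4
  p3 = c.0 | a.((0 + 0) | b.0) :: ··a··> p6, ··c··> p2
  p4 = 0 | ((0 + 0) | b.0) :: ··b··> p7
  p5 = (c.c.0 + (a.0 + b.0)) | ((0 + 0) | 0) :: ··a··> p7, ··b··> p7, ··c··> p8
  p6 = c.0 | ((0 + 0) | b.0) :: ··b··> p8, ··c··> p4
  p7 = 0 | ((0 + 0) | 0) :: ·
  p8 = c.0 | ((0 + 0) | 0) :: ··c··> p7
Q's transition system — 9 states:
  q0 = (c.c.0 + (a.0 + 0)) | a.((0 + 0) | b.0) :: ··a··> q1, ··a··> q2, ··c··> q3
  q1 = (c.c.0 + (a.0 + 0)) | ((0 + 0) | b.0) :: ··a··> q4, ··b··> q5, ··c··> q6
  q2 = 0 | a.((0 + 0) | b.0) :: ··a··> q4
  q3 = c.0 | a.((0 + 0) | b.0) :: ··a··> q6, ··c··> q2
  q4 = 0 | ((0 + 0) | b.0) :: ··b··> q7
  q5 = (c.c.0 + (a.0 + 0)) | ((0 + 0) | 0) :: ··a··> q7, ··c··> q8
  q6 = c.0 | ((0 + 0) | b.0) :: ··b··> q8, ··c··> q4
  q7 = 0 | ((0 + 0) | 0) :: ·
  q8 = c.0 | ((0 + 0) | 0) :: ··c··> q7
Executing b from P (initial set {p0}):
  after b @ step 1: {p2}
  P completes σ.
Executing b from Q (initial set {q0}):
  after b @ step 1: ∅ (Q stuck)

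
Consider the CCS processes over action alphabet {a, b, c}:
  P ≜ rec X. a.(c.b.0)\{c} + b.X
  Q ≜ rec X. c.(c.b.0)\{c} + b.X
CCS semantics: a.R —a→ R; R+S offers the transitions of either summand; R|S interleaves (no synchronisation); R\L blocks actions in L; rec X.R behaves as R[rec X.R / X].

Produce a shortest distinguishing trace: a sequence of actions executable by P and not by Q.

P's transition system — 2 states:
  p0 = rec X. a.(c.b.0)\{c} + b.X → —a→ p1, —b→ p0
  p1 = (c.b.0)\{c} → stopped
Q's transition system — 2 states:
  q0 = rec X. c.(c.b.0)\{c} + b.X → —b→ q0, —c→ q1
  q1 = (c.b.0)\{c} → stopped
Executing a from P (initial set {p0}):
  step 1 (a): {p1}
  ✓ P
Executing a from Q (initial set {q0}):
  step 1 (a): ∅ (Q stuck)

a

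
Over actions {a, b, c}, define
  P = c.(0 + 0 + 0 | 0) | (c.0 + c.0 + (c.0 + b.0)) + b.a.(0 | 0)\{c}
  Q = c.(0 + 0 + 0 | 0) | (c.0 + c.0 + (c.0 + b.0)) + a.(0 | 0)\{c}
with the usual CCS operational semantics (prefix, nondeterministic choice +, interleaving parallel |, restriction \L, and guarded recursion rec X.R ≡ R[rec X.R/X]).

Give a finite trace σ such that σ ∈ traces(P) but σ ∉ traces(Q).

ba

Reachable graph of P (6 states):
  u0 = c.(0 + 0 + 0 | 0) | (c.0 + c.0 + (c.0 + b.0)) + b.a.(0 | 0)\{c} ⊢ ··b··> u1, ··b··> u2, ··c··> u2, ··c··> u3
  u1 = a.(0 | 0)\{c} ⊢ ··a··> u4
  u2 = c.(0 + 0 + 0 | 0) | 0 ⊢ ··c··> u5
  u3 = (0 + 0 + 0 | 0) | (c.0 + c.0 + (c.0 + b.0)) ⊢ ··b··> u5, ··c··> u5
  u4 = (0 | 0)\{c} ⊢ stopped
  u5 = (0 + 0 + 0 | 0) | 0 ⊢ stopped
Reachable graph of Q (5 states):
  v0 = c.(0 + 0 + 0 | 0) | (c.0 + c.0 + (c.0 + b.0)) + a.(0 | 0)\{c} ⊢ ··a··> v1, ··b··> v2, ··c··> v2, ··c··> v3
  v1 = (0 | 0)\{c} ⊢ stopped
  v2 = c.(0 + 0 + 0 | 0) | 0 ⊢ ··c··> v4
  v3 = (0 + 0 + 0 | 0) | (c.0 + c.0 + (c.0 + b.0)) ⊢ ··b··> v4, ··c··> v4
  v4 = (0 + 0 + 0 | 0) | 0 ⊢ stopped
Executing ba from P (initial set {u0}):
  after b @ step 1: {u1, u2}
  after a @ step 2: {u4}
  — P admits the full trace.
Executing ba from Q (initial set {v0}):
  after b @ step 1: {v2}
  after a @ step 2: ∅  — Q cannot continue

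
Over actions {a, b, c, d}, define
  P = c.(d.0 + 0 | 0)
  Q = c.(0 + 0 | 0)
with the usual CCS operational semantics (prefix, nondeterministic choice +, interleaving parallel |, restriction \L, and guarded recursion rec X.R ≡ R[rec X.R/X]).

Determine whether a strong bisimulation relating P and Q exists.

not bisimilar

P's transition system — 3 states:
  u0 = c.(d.0 + 0 | 0) :: --c--▸ u1
  u1 = d.0 + 0 | 0 :: --d--▸ u2
  u2 = 0 :: deadlocked
Q's transition system — 2 states:
  v0 = c.(0 + 0 | 0) :: --c--▸ v1
  v1 = 0 + 0 | 0 :: deadlocked
Bisimilarity quotient blocks:
  B0 = {u0}
  B1 = {u1}
  B2 = {u2, v1}
  B3 = {v0}
u0 ∈ B0, v0 ∈ B3 → different blocks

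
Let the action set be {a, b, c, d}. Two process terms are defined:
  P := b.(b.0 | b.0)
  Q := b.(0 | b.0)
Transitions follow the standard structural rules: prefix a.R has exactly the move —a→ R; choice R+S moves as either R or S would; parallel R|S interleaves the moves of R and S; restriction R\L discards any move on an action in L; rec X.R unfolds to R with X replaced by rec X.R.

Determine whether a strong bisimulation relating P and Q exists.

LTS(P): 5 reachable states
  m0 = b.(b.0 | b.0) :: —b→ m1
  m1 = b.0 | b.0 :: —b→ m2, —b→ m3
  m2 = 0 | b.0 :: —b→ m4
  m3 = b.0 | 0 :: —b→ m4
  m4 = 0 | 0 :: stopped
LTS(Q): 3 reachable states
  n0 = b.(0 | b.0) :: —b→ n1
  n1 = 0 | b.0 :: —b→ n2
  n2 = 0 | 0 :: stopped
Partition-refinement fixed point:
  B0 = {m0}
  B1 = {m1, n0}
  B2 = {m2, m3, n1}
  B3 = {m4, n2}
m0 ∈ B0, n0 ∈ B1 → different blocks

P ≁ Q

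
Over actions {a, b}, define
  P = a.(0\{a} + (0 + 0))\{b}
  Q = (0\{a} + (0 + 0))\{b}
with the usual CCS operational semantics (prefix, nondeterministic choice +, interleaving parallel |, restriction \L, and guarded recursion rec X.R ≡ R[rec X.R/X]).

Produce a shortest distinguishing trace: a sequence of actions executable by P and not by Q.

P's transition system — 2 states:
  p0 = a.(0\{a} + (0 + 0))\{b} | --a--▸ p1
  p1 = (0\{a} + (0 + 0))\{b} | ∅
Q's transition system — 1 states:
  q0 = (0\{a} + (0 + 0))\{b} | ∅
Executing a from P (initial set {p0}):
  step 1 (a): {p1}
  P completes σ.
Executing a from Q (initial set {q0}):
  step 1 (a): no successor for Q

a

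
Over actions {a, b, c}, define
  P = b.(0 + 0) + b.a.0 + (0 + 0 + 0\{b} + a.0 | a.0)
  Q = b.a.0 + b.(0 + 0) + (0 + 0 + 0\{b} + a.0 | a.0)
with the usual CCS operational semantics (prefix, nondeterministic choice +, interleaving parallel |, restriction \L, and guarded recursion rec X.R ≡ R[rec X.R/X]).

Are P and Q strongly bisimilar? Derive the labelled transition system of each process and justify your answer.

LTS(P): 7 reachable states
  u0 = b.(0 + 0) + b.a.0 + (0 + 0 + 0\{b} + a.0 | a.0) has moves ··a··> u1, ··a··> u2, ··b··> u3, ··b··> u4
  u1 = 0 | a.0 has moves ··a··> u5
  u2 = a.0 | 0 has moves ··a··> u5
  u3 = 0 + 0 has moves deadlocked
  u4 = a.0 has moves ··a··> u6
  u5 = 0 | 0 has moves deadlocked
  u6 = 0 has moves deadlocked
LTS(Q): 7 reachable states
  v0 = b.a.0 + b.(0 + 0) + (0 + 0 + 0\{b} + a.0 | a.0) has moves ··a··> v1, ··a··> v2, ··b··> v3, ··b··> v4
  v1 = 0 | a.0 has moves ··a··> v5
  v2 = a.0 | 0 has moves ··a··> v5
  v3 = 0 + 0 has moves deadlocked
  v4 = a.0 has moves ··a··> v6
  v5 = 0 | 0 has moves deadlocked
  v6 = 0 has moves deadlocked
Coarsest stable partition (strong bisimilarity classes):
  B0 = {u0, v0}
  B1 = {u1, u2, u4, v1, v2, v4}
  B2 = {u3, u5, u6, v3, v5, v6}
u0 ∈ B0, v0 ∈ B0 → same block

bisimilar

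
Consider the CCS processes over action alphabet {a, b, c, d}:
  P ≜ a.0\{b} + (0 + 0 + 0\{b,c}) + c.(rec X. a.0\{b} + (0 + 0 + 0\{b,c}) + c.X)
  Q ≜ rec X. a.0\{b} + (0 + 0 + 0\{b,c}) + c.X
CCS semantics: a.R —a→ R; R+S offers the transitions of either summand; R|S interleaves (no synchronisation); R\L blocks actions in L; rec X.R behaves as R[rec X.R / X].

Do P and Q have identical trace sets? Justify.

P's transition system — 3 states:
  s0 = a.0\{b} + (0 + 0 + 0\{b,c}) + c.(rec X. a.0\{b} + (0 + 0 + 0\{b,c}) + c.X) | ··a··> s1, ··c··> s2
  s1 = 0\{b} | (no moves)
  s2 = rec X. a.0\{b} + (0 + 0 + 0\{b,c}) + c.X | ··a··> s1, ··c··> s2
Q's transition system — 2 states:
  t0 = rec X. a.0\{b} + (0 + 0 + 0\{b,c}) + c.X | ··a··> t1, ··c··> t0
  t1 = 0\{b} | (no moves)
Partition-refinement fixed point:
  B0 = {s0, s2, t0}
  B1 = {s1, t1}
s0 ∈ B0, t0 ∈ B0 → same block
Bisimilar ⇒ trace-equivalent.

traces(P) = traces(Q)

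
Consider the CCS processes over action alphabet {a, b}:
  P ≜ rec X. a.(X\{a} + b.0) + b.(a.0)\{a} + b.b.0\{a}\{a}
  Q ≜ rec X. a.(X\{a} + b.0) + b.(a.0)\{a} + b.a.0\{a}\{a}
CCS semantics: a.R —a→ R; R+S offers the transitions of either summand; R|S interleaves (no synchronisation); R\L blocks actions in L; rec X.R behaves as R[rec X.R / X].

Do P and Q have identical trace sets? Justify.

traces(P) ≠ traces(Q) — witness ⟨bb⟩

LTS(P): 9 reachable states
  s0 = rec X. a.(X\{a} + b.0) + b.(a.0)\{a} + b.b.0\{a}\{a} | -a-> s1, -b-> s2, -b-> s3
  s1 = (rec X. a.(X\{a} + b.0) + b.(a.0)\{a} + b.b.0\{a}\{a})\{a} + b.0 | -b-> s4, -b-> s5, -b-> s6
  s2 = (a.0)\{a} | ·
  s3 = b.0\{a}\{a} | -b-> s7
  s4 = (a.0)\{a}\{a} | ·
  s5 = (b.0\{a}\{a})\{a} | -b-> s8
  s6 = 0 | ·
  s7 = 0\{a}\{a} | ·
  s8 = 0\{a}\{a}\{a} | ·
LTS(Q): 8 reachable states
  t0 = rec X. a.(X\{a} + b.0) + b.(a.0)\{a} + b.a.0\{a}\{a} | -a-> t1, -b-> t2, -b-> t3
  t1 = (rec X. a.(X\{a} + b.0) + b.(a.0)\{a} + b.a.0\{a}\{a})\{a} + b.0 | -b-> t4, -b-> t5, -b-> t6
  t2 = (a.0)\{a} | ·
  t3 = a.0\{a}\{a} | -a-> t7
  t4 = (a.0)\{a}\{a} | ·
  t5 = (a.0\{a}\{a})\{a} | ·
  t6 = 0 | ·
  t7 = 0\{a}\{a} | ·
Run σ = ⟨bb⟩ on P: start {s0}
  step 1 (b): {s2, s3}
  step 2 (b): {s7}
  P completes σ.
Run σ = ⟨bb⟩ on Q: start {t0}
  step 1 (b): {t2, t3}
  step 2 (b): ∅ (Q stuck)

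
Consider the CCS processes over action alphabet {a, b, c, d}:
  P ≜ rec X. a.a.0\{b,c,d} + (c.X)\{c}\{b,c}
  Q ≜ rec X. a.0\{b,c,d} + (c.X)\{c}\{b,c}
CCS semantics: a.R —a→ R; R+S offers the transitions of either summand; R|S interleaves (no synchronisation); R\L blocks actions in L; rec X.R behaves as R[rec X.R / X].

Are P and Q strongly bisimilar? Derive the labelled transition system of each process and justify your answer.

NO

LTS(P): 3 reachable states
  u0 = rec X. a.a.0\{b,c,d} + (c.X)\{c}\{b,c} :: ··a··> u1
  u1 = a.0\{b,c,d} :: ··a··> u2
  u2 = 0\{b,c,d} :: deadlocked
LTS(Q): 2 reachable states
  v0 = rec X. a.0\{b,c,d} + (c.X)\{c}\{b,c} :: ··a··> v1
  v1 = 0\{b,c,d} :: deadlocked
Partition-refinement fixed point:
  B0 = {u0}
  B1 = {u1, v0}
  B2 = {u2, v1}
u0 ∈ B0, v0 ∈ B1 → different blocks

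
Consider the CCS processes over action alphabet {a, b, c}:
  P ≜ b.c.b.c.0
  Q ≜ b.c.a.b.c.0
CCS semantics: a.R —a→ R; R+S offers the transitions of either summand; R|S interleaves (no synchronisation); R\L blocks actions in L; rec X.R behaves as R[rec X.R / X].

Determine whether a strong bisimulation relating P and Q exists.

P ≁ Q

LTS(P): 5 reachable states
  s0 = b.c.b.c.0 | --b--▸ s1
  s1 = c.b.c.0 | --c--▸ s2
  s2 = b.c.0 | --b--▸ s3
  s3 = c.0 | --c--▸ s4
  s4 = 0 | stopped
LTS(Q): 6 reachable states
  t0 = b.c.a.b.c.0 | --b--▸ t1
  t1 = c.a.b.c.0 | --c--▸ t2
  t2 = a.b.c.0 | --a--▸ t3
  t3 = b.c.0 | --b--▸ t4
  t4 = c.0 | --c--▸ t5
  t5 = 0 | stopped
Coarsest stable partition (strong bisimilarity classes):
  B0 = {s0}
  B1 = {s1}
  B2 = {s2, t3}
  B3 = {s3, t4}
  B4 = {s4, t5}
  B5 = {t0}
  B6 = {t1}
  B7 = {t2}
s0 ∈ B0, t0 ∈ B5 → different blocks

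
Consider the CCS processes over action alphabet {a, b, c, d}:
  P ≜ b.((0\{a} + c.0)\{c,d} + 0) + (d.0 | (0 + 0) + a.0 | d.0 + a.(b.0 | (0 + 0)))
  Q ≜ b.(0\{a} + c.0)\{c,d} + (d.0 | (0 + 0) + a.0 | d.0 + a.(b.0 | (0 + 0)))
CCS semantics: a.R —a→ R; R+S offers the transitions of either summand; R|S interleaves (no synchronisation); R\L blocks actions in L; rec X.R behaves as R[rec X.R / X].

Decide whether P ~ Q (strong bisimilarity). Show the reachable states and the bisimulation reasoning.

YES

LTS(P): 7 reachable states
  m0 = b.((0\{a} + c.0)\{c,d} + 0) + (d.0 | (0 + 0) + a.0 | d.0 + a.(b.0 | (0 + 0))) has moves -a-> m1, -a-> m2, -b-> m3, -d-> m4, -d-> m5
  m1 = 0 | d.0 has moves -d-> m6
  m2 = b.0 | (0 + 0) has moves -b-> m4
  m3 = (0\{a} + c.0)\{c,d} + 0 has moves ·
  m4 = 0 | (0 + 0) has moves ·
  m5 = a.0 | 0 has moves -a-> m6
  m6 = 0 | 0 has moves ·
LTS(Q): 7 reachable states
  n0 = b.(0\{a} + c.0)\{c,d} + (d.0 | (0 + 0) + a.0 | d.0 + a.(b.0 | (0 + 0))) has moves -a-> n1, -a-> n2, -b-> n3, -d-> n4, -d-> n5
  n1 = 0 | d.0 has moves -d-> n6
  n2 = b.0 | (0 + 0) has moves -b-> n4
  n3 = (0\{a} + c.0)\{c,d} has moves ·
  n4 = 0 | (0 + 0) has moves ·
  n5 = a.0 | 0 has moves -a-> n6
  n6 = 0 | 0 has moves ·
Bisimilarity quotient blocks:
  B0 = {m0, n0}
  B1 = {m2, n2}
  B2 = {m3, m4, m6, n3, n4, n6}
  B3 = {m1, n1}
  B4 = {m5, n5}
m0 ∈ B0, n0 ∈ B0 → same block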